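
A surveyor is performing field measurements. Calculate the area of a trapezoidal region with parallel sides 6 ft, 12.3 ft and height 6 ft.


Shape: trapezoid
Parallel sides a = 6 ft, b = 12.3 ft; Height h = 6 ft
Formula: A = (a + b) * h / 2
a + b = 6 + 12.3 = 18.3
A = 18.3 * 6 / 2
A = 109.8 / 2
A = 54.9
54.9 ft^2


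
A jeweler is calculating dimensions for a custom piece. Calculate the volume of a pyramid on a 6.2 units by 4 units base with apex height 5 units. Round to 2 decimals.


Shape: rectangular pyramid
Base: 6.2 units x 4 units, Height h = 5 units
Formula: V = (1/3) * base_area * h
base_area = 6.2 * 4 = 24.8
base_area * h = 24.8 * 5 = 124
V = 124 / 3
V = 41.33
41.33 units^3


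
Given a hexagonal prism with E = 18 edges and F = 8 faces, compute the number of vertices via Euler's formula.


Polyhedron: hexagonal prism
Euler's formula for convex polyhedra: V - E + F = 2
Given: E = 18 edges and F = 8 faces
Solve for V:
V = 2 + E - F = 2 + 18 - 8 = 12
12 vertices


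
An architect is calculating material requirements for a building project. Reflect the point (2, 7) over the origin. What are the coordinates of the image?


Transformation: reflection
Original point: (2, 7)
Rule for reflection through the origin: (x, y) -> (-x, -y)
Apply: (2, 7) -> (-2, -7)
(-2, -7)


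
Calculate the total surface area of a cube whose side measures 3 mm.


Shape: cube
Side s = 3 mm
A cube has 6 square faces.
Formula: SA = 6 * s^2
s^2 = 9
SA = 6 * 9
SA = 54
54 mm^2


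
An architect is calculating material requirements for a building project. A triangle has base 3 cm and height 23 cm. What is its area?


Shape: triangle
Base b = 3 cm, Height h = 23 cm
Formula: A = (1/2) * b * h
A = 0.5 * 3 * 23
A = 0.5 * 69
A = 34.5
34.5 cm^2


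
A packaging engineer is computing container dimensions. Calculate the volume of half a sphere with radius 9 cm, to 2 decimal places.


Shape: hemisphere (half of a sphere)
Radius r = 9 cm
Formula: V = (1/2) * (4/3) * pi * r^3 = (2/3) * pi * r^3
r^3 = 729
(2/3) * 729 = 486
V = 486 * pi
V = 1526.81
1526.81 cm^3


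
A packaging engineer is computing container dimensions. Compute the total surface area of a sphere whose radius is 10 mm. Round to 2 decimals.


Shape: sphere
Radius r = 10 mm
Formula: SA = 4 * pi * r^2
r^2 = 100
SA = 4 * pi * 100
SA = 400 * pi
SA = 1256.64
1256.64 mm^2


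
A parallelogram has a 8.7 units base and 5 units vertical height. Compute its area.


Shape: parallelogram
Base b = 8.7 units, Height h = 5 units
Formula: A = b * h
A = 8.7 * 5
A = 43.5
43.5 units^2


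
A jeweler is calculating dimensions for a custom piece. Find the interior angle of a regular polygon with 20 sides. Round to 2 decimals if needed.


Shape: regular icosagon (20 sides)
Formula: interior angle = (n - 2) * 180 / n
(n - 2) = 18
(n - 2) * 180 = 3240
angle = 3240 / 20
angle = 162
162 degrees


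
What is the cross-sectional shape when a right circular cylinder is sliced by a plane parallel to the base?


Solid: right circular cylinder
Cutting plane: parallel to the base
Visualize the intersection of the plane with the solid's surface.
The boundary of the cut region is a circle.
circle


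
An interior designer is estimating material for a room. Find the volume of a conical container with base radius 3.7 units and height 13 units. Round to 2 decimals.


Shape: cone
Radius r = 3.7 units, Height h = 13 units
Formula: V = (1/3) * pi * r^2 * h
r^2 = 13.69
pi * r^2 * h = pi * 13.69 * 13 = 177.97 * pi
V = 177.97 * pi / 3
V = 186.37
186.37 units^3


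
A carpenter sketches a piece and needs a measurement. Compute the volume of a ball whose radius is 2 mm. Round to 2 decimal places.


Shape: sphere
Radius r = 2 mm
Formula: V = (4/3) * pi * r^3
r^3 = 8
(4/3) * 8 = 10.666667
V = 10.666667 * pi
V = 33.51
33.51 mm^3


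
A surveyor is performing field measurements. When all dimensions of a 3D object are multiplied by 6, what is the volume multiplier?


Linear scale factor k = 6
Rule: under a linear scaling by k, volumes scale by k^3.
k^3 = 6 * 6 * 6
k^3 = 36 * 6
k^3 = 216
Volume scales by a factor of 216.
216 (dimensionless)


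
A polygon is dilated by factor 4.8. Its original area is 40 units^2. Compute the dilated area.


Linear scale factor k = 4.8
Original area = 40 units^2
Rule: under a linear scaling by k, areas scale by k^2.
k^2 = 4.8^2 = 23.04
New area = 40 * 23.04
New area = 921.6
921.6 units^2


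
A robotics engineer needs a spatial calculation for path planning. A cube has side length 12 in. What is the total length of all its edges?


Shape: cube
Side s = 12 in
A cube has 12 edges, all equal.
Formula: total edge length = 12 * s
Total = 12 * 12
Total = 144
144 in


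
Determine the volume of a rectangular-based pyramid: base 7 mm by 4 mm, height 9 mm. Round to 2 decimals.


Shape: rectangular pyramid
Base: 7 mm x 4 mm, Height h = 9 mm
Formula: V = (1/3) * base_area * h
base_area = 7 * 4 = 28
base_area * h = 28 * 9 = 252
V = 252 / 3
V = 84
84 mm^3


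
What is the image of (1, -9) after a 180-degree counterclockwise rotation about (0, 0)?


Transformation: rotation about the origin
Original point: (1, -9)
Rule for 180 deg: (x, y) -> (-x, -y)
Apply: (1, -9) -> (-1, 9)
(-1, 9)


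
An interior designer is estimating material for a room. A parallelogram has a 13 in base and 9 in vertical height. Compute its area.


Shape: parallelogram
Base b = 13 in, Height h = 9 in
Formula: A = b * h
A = 13 * 9
A = 117
117 in^2


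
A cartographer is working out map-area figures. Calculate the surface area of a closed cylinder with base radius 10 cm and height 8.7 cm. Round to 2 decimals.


Shape: closed cylinder
Radius r = 10 cm, Height h = 8.7 cm
Formula: SA = 2*pi*r^2 + 2*pi*r*h = 2*pi*r*(r + h)
r + h = 18.7
2 * r * (r + h) = 2 * 10 * 18.7 = 374
SA = 374 * pi
SA = 1174.96
1174.96 cm^2


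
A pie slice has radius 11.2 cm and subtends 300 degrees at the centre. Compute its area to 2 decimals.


Shape: circular sector
Radius r = 11.2 cm, Angle = 300 degrees
Formula: A = (angle/360) * pi * r^2
r^2 = 125.44
Fraction of circle = 300/360
A = (300/360) * pi * 125.44
A = 104.533333 * pi
A = 328.4
328.4 cm^2


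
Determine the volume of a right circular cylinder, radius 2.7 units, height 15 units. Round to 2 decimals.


Shape: cylinder
Radius r = 2.7 units, Height h = 15 units
Formula: V = pi * r^2 * h
r^2 = 7.29
V = pi * 7.29 * 15
V = 109.35 * pi
V = 343.53
343.53 units^3


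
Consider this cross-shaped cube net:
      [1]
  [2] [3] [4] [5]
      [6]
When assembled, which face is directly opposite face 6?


Net: cross layout. Take square 3 as the base (bottom).
Fold the four squares in the horizontal row up around 3: 2 -> left, 4 -> right, 5 wraps to the top.
Fold 1 and 6 up from 3: 1 -> back, 6 -> front.
Opposite pairs are therefore: (1, 6), (2, 4), (3, 5).
Face 6 is opposite face 1.
face 1


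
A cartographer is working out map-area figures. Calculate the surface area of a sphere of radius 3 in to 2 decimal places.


Shape: sphere
Radius r = 3 in
Formula: SA = 4 * pi * r^2
r^2 = 9
SA = 4 * pi * 9
SA = 36 * pi
SA = 113.1
113.1 in^2


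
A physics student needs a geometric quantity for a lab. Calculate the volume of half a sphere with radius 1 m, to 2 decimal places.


Shape: hemisphere (half of a sphere)
Radius r = 1 m
Formula: V = (1/2) * (4/3) * pi * r^3 = (2/3) * pi * r^3
r^3 = 1
(2/3) * 1 = 0.666667
V = 0.666667 * pi
V = 2.09
2.09 m^3


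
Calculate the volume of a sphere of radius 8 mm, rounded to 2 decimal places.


Shape: sphere
Radius r = 8 mm
Formula: V = (4/3) * pi * r^3
r^3 = 512
(4/3) * 512 = 682.666667
V = 682.666667 * pi
V = 2144.66
2144.66 mm^3


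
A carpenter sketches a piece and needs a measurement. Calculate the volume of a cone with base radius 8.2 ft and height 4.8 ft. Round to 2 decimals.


Shape: cone
Radius r = 8.2 ft, Height h = 4.8 ft
Formula: V = (1/3) * pi * r^2 * h
r^2 = 67.24
pi * r^2 * h = pi * 67.24 * 4.8 = 322.752 * pi
V = 322.752 * pi / 3
V = 337.99
337.99 ft^3


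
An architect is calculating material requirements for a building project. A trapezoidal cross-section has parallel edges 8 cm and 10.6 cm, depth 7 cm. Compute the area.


Shape: trapezoid
Parallel sides a = 8 cm, b = 10.6 cm; Height h = 7 cm
Formula: A = (a + b) * h / 2
a + b = 8 + 10.6 = 18.6
A = 18.6 * 7 / 2
A = 130.2 / 2
A = 65.1
65.1 cm^2


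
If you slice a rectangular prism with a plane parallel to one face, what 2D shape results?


Solid: rectangular prism
Cutting plane: parallel to one face
Visualize the intersection of the plane with the solid's surface.
The boundary of the cut region is a rectangle.
rectangle


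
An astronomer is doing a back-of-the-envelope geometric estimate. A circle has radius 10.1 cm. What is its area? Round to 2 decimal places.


Shape: circle
Radius r = 10.1 cm
Formula: A = pi * r^2
r^2 = 10.1^2 = 102.01
A = pi * 102.01
A = 320.47
320.47 cm^2


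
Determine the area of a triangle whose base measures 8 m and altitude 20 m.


Shape: triangle
Base b = 8 m, Height h = 20 m
Formula: A = (1/2) * b * h
A = 0.5 * 8 * 20
A = 0.5 * 160
A = 80
80 m^2


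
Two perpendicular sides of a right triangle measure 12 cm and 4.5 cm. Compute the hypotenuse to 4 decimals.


Shape: right triangle
Legs a = 12 cm, b = 4.5 cm
Formula: c = sqrt(a^2 + b^2)
a^2 = 144, b^2 = 20.25
a^2 + b^2 = 164.25
c = sqrt(164.25)
c = 12.816
12.816 cm


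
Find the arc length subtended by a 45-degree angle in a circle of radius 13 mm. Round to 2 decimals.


Shape: circular arc
Radius r = 13 mm, Angle = 45 degrees
Formula: L = (angle/360) * 2 * pi * r
2 * pi * r = 26 * pi
L = (45/360) * 26 * pi
L = 3.25 * pi
L = 10.21
10.21 mm


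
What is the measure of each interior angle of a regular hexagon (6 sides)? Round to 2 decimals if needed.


Shape: regular hexagon (6 sides)
Formula: interior angle = (n - 2) * 180 / n
(n - 2) = 4
(n - 2) * 180 = 720
angle = 720 / 6
angle = 120
120 degrees


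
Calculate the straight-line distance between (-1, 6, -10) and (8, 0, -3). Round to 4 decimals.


3D distance between two points
P1 = (-1, 6, -10), P2 = (8, 0, -3)
Formula: d = sqrt((x2-x1)^2 + (y2-y1)^2 + (z2-z1)^2)
dx = 8 - -1 = 9
dy = 0 - 6 = -6
dz = -3 - -10 = 7
dx^2 + dy^2 + dz^2 = 81 + 36 + 49 = 166
d = sqrt(166)
d = 12.8841
12.8841 units


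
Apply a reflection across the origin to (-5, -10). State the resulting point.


Transformation: reflection
Original point: (-5, -10)
Rule for reflection through the origin: (x, y) -> (-x, -y)
Apply: (-5, -10) -> (5, 10)
(5, 10)


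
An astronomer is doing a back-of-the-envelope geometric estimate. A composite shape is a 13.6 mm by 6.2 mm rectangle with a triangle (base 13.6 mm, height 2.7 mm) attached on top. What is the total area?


Composite shape: rectangle + triangle
Rectangle area = 13.6 * 6.2 = 84.32
Triangle area = 0.5 * 13.6 * 2.7 = 18.36
Total = 84.32 + 18.36
Total = 102.68
102.68 mm^2


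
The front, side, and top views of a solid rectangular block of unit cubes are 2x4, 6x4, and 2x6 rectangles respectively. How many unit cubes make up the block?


Orthographic views of a solid rectangular block:
Front view 2 x 4 -> length = 2, height = 4
Side view 6 x 4 -> width = 6, height = 4 (consistent)
Top view 2 x 6 -> confirms length = 2, width = 6
The block is 2 x 6 x 4.
Total unit cubes = 2 * 6 * 4 = 48
48 unit cubes


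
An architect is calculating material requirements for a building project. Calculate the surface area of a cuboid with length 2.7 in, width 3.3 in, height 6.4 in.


Shape: rectangular prism
l = 2.7 in, w = 3.3 in, h = 6.4 in
Formula: SA = 2(lw + lh + wh)
lw = 8.91, lh = 17.28, wh = 21.12
lw + lh + wh = 47.31
SA = 2 * 47.31
SA = 94.62
94.62 in^2


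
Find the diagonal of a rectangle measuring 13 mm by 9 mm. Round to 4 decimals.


Shape: rectangle (diagonal via Pythagoras)
Sides: 13 mm and 9 mm
Formula: d = sqrt(l^2 + w^2)
l^2 = 169, w^2 = 81
l^2 + w^2 = 250
d = sqrt(250)
d = 15.8114
15.8114 mm


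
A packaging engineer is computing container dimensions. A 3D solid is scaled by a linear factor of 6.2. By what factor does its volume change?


Linear scale factor k = 6.2
Rule: under a linear scaling by k, volumes scale by k^3.
k^3 = 6.2 * 6.2 * 6.2
k^3 = 38.44 * 6.2
k^3 = 238.328
Volume scales by a factor of 238.328.
238.328 (dimensionless)


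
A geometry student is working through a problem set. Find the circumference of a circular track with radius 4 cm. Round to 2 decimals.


Shape: circle
Radius r = 4 cm
Formula: C = 2 * pi * r
C = 2 * pi * 4
C = 8 * pi
C = 25.13
25.13 cm


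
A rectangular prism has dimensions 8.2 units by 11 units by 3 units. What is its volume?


Shape: rectangular prism
l = 8.2 units, w = 11 units, h = 3 units
Formula: V = l * w * h
V = 8.2 * 11 * 3
V = 90.2 * 3
V = 270.6
270.6 units^3


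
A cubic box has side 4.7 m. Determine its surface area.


Shape: cube
Side s = 4.7 m
A cube has 6 square faces.
Formula: SA = 6 * s^2
s^2 = 22.09
SA = 6 * 22.09
SA = 132.54
132.54 m^2


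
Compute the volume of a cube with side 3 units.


Shape: cube
Side s = 3 units
Formula: V = s^3
V = 3 * 3 * 3
V = 9 * 3
V = 27
27 units^3


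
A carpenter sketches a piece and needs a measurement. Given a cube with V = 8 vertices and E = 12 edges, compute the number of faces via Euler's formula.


Polyhedron: cube
Euler's formula for convex polyhedra: V - E + F = 2
Given: V = 8 vertices and E = 12 edges
Solve for F:
F = 2 + E - V = 2 + 12 - 8 = 6
6 faces


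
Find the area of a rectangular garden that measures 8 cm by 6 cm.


Shape: rectangle
Length l = 8 cm, Width w = 6 cm
Formula: A = l * w
A = 8 * 6
A = 48
48 cm^2


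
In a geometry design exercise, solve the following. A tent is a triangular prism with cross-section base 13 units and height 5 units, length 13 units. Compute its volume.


Shape: triangular prism
Triangle base = 13 units, triangle height = 5 units, prism length L = 13 units
Formula: V = (1/2 * b * h_tri) * L
Cross-section area = 0.5 * 13 * 5 = 32.5
V = 32.5 * 13
V = 422.5
422.5 units^3


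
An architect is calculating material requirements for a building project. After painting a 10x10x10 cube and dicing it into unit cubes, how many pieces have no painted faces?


Large cube: 10 x 10 x 10, cut into unit cubes.
n = 10, so n - 2 = 8
Unpainted cubes form the interior (n - 2)^3 block.
(n - 2)^3 = 8^3 = 512
512 unit cubes


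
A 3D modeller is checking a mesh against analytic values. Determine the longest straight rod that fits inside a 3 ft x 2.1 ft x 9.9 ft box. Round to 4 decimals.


Shape: rectangular box (space diagonal)
l = 3 ft, w = 2.1 ft, h = 9.9 ft
Visualize: the diagonal of the base, then a right triangle with that diagonal and the height.
Formula: d = sqrt(l^2 + w^2 + h^2)
l^2 + w^2 + h^2 = 9 + 4.41 + 98.01 = 111.42
d = sqrt(111.42)
d = 10.5556
10.5556 ft


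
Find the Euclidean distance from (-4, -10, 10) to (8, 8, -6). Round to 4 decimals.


3D distance between two points
P1 = (-4, -10, 10), P2 = (8, 8, -6)
Formula: d = sqrt((x2-x1)^2 + (y2-y1)^2 + (z2-z1)^2)
dx = 8 - -4 = 12
dy = 8 - -10 = 18
dz = -6 - 10 = -16
dx^2 + dy^2 + dz^2 = 144 + 324 + 256 = 724
d = sqrt(724)
d = 26.9072
26.9072 units


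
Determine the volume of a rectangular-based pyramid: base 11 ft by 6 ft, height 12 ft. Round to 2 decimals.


Shape: rectangular pyramid
Base: 11 ft x 6 ft, Height h = 12 ft
Formula: V = (1/3) * base_area * h
base_area = 11 * 6 = 66
base_area * h = 66 * 12 = 792
V = 792 / 3
V = 264
264 ft^3


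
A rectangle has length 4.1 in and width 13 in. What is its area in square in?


Shape: rectangle
Length l = 4.1 in, Width w = 13 in
Formula: A = l * w
A = 4.1 * 13
A = 53.3
53.3 in^2


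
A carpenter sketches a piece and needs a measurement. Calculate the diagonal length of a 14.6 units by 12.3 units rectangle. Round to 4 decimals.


Shape: rectangle (diagonal via Pythagoras)
Sides: 14.6 units and 12.3 units
Formula: d = sqrt(l^2 + w^2)
l^2 = 213.16, w^2 = 151.29
l^2 + w^2 = 364.45
d = sqrt(364.45)
d = 19.0906
19.0906 units


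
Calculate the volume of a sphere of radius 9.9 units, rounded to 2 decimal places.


Shape: sphere
Radius r = 9.9 units
Formula: V = (4/3) * pi * r^3
r^3 = 970.299
(4/3) * 970.299 = 1293.732
V = 1293.732 * pi
V = 4064.38
4064.38 units^3


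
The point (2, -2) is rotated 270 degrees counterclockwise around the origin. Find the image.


Transformation: rotation about the origin
Original point: (2, -2)
Rule for 270 deg counterclockwise: (x, y) -> (y, -x)
Apply: (2, -2) -> (-2, -2)
(-2, -2)


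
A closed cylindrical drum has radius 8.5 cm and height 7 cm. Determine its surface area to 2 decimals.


Shape: closed cylinder
Radius r = 8.5 cm, Height h = 7 cm
Formula: SA = 2*pi*r^2 + 2*pi*r*h = 2*pi*r*(r + h)
r + h = 15.5
2 * r * (r + h) = 2 * 8.5 * 15.5 = 263.5
SA = 263.5 * pi
SA = 827.81
827.81 cm^2


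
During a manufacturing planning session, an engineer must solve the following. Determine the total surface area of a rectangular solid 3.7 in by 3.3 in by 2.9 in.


Shape: rectangular prism
l = 3.7 in, w = 3.3 in, h = 2.9 in
Formula: SA = 2(lw + lh + wh)
lw = 12.21, lh = 10.73, wh = 9.57
lw + lh + wh = 32.51
SA = 2 * 32.51
SA = 65.02
65.02 in^2


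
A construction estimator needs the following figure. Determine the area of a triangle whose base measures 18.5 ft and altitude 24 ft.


Shape: triangle
Base b = 18.5 ft, Height h = 24 ft
Formula: A = (1/2) * b * h
A = 0.5 * 18.5 * 24
A = 0.5 * 444
A = 222
222 ft^2


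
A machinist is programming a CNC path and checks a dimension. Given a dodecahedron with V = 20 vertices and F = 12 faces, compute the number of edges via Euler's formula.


Polyhedron: dodecahedron
Euler's formula for convex polyhedra: V - E + F = 2
Given: V = 20 vertices and F = 12 faces
Solve for E:
E = V + F - 2 = 20 + 12 - 2 = 30
30 edges


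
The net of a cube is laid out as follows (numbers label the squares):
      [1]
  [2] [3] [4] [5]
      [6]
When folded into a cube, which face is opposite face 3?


Net: cross layout. Take square 3 as the base (bottom).
Fold the four squares in the horizontal row up around 3: 2 -> left, 4 -> right, 5 wraps to the top.
Fold 1 and 6 up from 3: 1 -> back, 6 -> front.
Opposite pairs are therefore: (1, 6), (2, 4), (3, 5).
Face 3 is opposite face 5.
face 5


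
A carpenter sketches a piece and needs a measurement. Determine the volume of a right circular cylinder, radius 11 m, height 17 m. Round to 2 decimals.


Shape: cylinder
Radius r = 11 m, Height h = 17 m
Formula: V = pi * r^2 * h
r^2 = 121
V = pi * 121 * 17
V = 2057 * pi
V = 6462.26
6462.26 m^3


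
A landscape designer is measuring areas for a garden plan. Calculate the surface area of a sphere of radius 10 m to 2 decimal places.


Shape: sphere
Radius r = 10 m
Formula: SA = 4 * pi * r^2
r^2 = 100
SA = 4 * pi * 100
SA = 400 * pi
SA = 1256.64
1256.64 m^2


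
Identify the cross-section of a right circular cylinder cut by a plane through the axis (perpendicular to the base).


Solid: right circular cylinder
Cutting plane: through the axis (perpendicular to the base)
Visualize the intersection of the plane with the solid's surface.
The boundary of the cut region is a rectangle.
rectangle


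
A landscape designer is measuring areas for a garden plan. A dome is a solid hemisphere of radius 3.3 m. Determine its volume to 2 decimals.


Shape: hemisphere (half of a sphere)
Radius r = 3.3 m
Formula: V = (1/2) * (4/3) * pi * r^3 = (2/3) * pi * r^3
r^3 = 35.937
(2/3) * 35.937 = 23.958
V = 23.958 * pi
V = 75.27
75.27 m^3


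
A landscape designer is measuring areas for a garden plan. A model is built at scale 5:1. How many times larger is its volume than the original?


Linear scale factor k = 5
Rule: under a linear scaling by k, volumes scale by k^3.
k^3 = 5 * 5 * 5
k^3 = 25 * 5
k^3 = 125
Volume scales by a factor of 125.
125 (dimensionless)


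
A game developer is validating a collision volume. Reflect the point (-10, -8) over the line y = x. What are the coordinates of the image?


Transformation: reflection
Original point: (-10, -8)
Rule for reflection over y = x: (x, y) -> (y, x)
Apply: (-10, -8) -> (-8, -10)
(-8, -10)


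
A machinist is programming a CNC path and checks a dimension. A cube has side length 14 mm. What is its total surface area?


Shape: cube
Side s = 14 mm
A cube has 6 square faces.
Formula: SA = 6 * s^2
s^2 = 196
SA = 6 * 196
SA = 1176
1176 mm^2


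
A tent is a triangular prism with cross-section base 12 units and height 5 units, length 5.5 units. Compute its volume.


Shape: triangular prism
Triangle base = 12 units, triangle height = 5 units, prism length L = 5.5 units
Formula: V = (1/2 * b * h_tri) * L
Cross-section area = 0.5 * 12 * 5 = 30
V = 30 * 5.5
V = 165
165 units^3


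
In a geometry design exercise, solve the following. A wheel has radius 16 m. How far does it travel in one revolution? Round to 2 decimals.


Shape: circle
Radius r = 16 m
Formula: C = 2 * pi * r
C = 2 * pi * 16
C = 32 * pi
C = 100.53
100.53 m


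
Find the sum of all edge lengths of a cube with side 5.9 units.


Shape: cube
Side s = 5.9 units
A cube has 12 edges, all equal.
Formula: total edge length = 12 * s
Total = 12 * 5.9
Total = 70.8
70.8 units


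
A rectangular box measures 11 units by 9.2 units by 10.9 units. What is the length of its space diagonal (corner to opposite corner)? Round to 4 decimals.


Shape: rectangular box (space diagonal)
l = 11 units, w = 9.2 units, h = 10.9 units
Visualize: the diagonal of the base, then a right triangle with that diagonal and the height.
Formula: d = sqrt(l^2 + w^2 + h^2)
l^2 + w^2 + h^2 = 121 + 84.64 + 118.81 = 324.45
d = sqrt(324.45)
d = 18.0125
18.0125 units


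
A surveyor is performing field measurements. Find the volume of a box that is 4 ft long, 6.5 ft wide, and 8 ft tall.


Shape: rectangular prism
l = 4 ft, w = 6.5 ft, h = 8 ft
Formula: V = l * w * h
V = 4 * 6.5 * 8
V = 26 * 8
V = 208
208 ft^3


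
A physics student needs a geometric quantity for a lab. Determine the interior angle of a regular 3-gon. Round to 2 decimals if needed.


Shape: regular triangle (3 sides)
Formula: interior angle = (n - 2) * 180 / n
(n - 2) = 1
(n - 2) * 180 = 180
angle = 180 / 3
angle = 60
60 degrees


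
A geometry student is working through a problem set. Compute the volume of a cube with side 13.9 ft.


Shape: cube
Side s = 13.9 ft
Formula: V = s^3
V = 13.9 * 13.9 * 13.9
V = 193.21 * 13.9
V = 2685.619
2685.619 ft^3


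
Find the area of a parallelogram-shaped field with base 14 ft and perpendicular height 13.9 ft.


Shape: parallelogram
Base b = 14 ft, Height h = 13.9 ft
Formula: A = b * h
A = 14 * 13.9
A = 194.6
194.6 ft^2


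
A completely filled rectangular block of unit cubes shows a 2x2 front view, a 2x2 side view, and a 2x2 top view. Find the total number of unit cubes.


Orthographic views of a solid rectangular block:
Front view 2 x 2 -> length = 2, height = 2
Side view 2 x 2 -> width = 2, height = 2 (consistent)
Top view 2 x 2 -> confirms length = 2, width = 2
The block is 2 x 2 x 2.
Total unit cubes = 2 * 2 * 2 = 8
8 unit cubes


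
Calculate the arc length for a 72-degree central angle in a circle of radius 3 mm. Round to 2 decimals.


Shape: circular arc
Radius r = 3 mm, Angle = 72 degrees
Formula: L = (angle/360) * 2 * pi * r
2 * pi * r = 6 * pi
L = (72/360) * 6 * pi
L = 1.2 * pi
L = 3.77
3.77 mm


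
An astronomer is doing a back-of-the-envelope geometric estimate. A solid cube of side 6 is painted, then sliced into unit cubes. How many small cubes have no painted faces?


Large cube: 6 x 6 x 6, cut into unit cubes.
n = 6, so n - 2 = 4
Unpainted cubes form the interior (n - 2)^3 block.
(n - 2)^3 = 4^3 = 64
64 unit cubes


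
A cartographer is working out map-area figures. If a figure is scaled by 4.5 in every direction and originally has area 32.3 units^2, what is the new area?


Linear scale factor k = 4.5
Original area = 32.3 units^2
Rule: under a linear scaling by k, areas scale by k^2.
k^2 = 4.5^2 = 20.25
New area = 32.3 * 20.25
New area = 654.075
654.075 units^2


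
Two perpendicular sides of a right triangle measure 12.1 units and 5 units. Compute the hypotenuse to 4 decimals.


Shape: right triangle
Legs a = 12.1 units, b = 5 units
Formula: c = sqrt(a^2 + b^2)
a^2 = 146.41, b^2 = 25
a^2 + b^2 = 171.41
c = sqrt(171.41)
c = 13.0924
13.0924 units


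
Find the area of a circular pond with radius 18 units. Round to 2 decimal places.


Shape: circle
Radius r = 18 units
Formula: A = pi * r^2
r^2 = 18^2 = 324
A = pi * 324
A = 1017.88
1017.88 units^2


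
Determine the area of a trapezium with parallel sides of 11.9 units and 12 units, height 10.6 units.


Shape: trapezoid
Parallel sides a = 11.9 units, b = 12 units; Height h = 10.6 units
Formula: A = (a + b) * h / 2
a + b = 11.9 + 12 = 23.9
A = 23.9 * 10.6 / 2
A = 253.34 / 2
A = 126.67
126.67 units^2


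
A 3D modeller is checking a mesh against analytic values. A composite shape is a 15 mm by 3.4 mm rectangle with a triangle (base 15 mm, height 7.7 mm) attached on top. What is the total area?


Composite shape: rectangle + triangle
Rectangle area = 15 * 3.4 = 51
Triangle area = 0.5 * 15 * 7.7 = 57.75
Total = 51 + 57.75
Total = 108.75
108.75 mm^2


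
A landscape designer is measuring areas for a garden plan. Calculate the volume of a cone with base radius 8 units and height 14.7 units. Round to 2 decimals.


Shape: cone
Radius r = 8 units, Height h = 14.7 units
Formula: V = (1/3) * pi * r^2 * h
r^2 = 64
pi * r^2 * h = pi * 64 * 14.7 = 940.8 * pi
V = 940.8 * pi / 3
V = 985.2
985.2 units^3


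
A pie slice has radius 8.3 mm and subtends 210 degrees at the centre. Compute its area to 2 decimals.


Shape: circular sector
Radius r = 8.3 mm, Angle = 210 degrees
Formula: A = (angle/360) * pi * r^2
r^2 = 68.89
Fraction of circle = 210/360
A = (210/360) * pi * 68.89
A = 40.185833 * pi
A = 126.25
126.25 mm^2


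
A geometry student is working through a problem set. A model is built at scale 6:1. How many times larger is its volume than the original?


Linear scale factor k = 6
Rule: under a linear scaling by k, volumes scale by k^3.
k^3 = 6 * 6 * 6
k^3 = 36 * 6
k^3 = 216
Volume scales by a factor of 216.
216 (dimensionless)


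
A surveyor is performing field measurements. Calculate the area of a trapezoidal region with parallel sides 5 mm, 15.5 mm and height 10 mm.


Shape: trapezoid
Parallel sides a = 5 mm, b = 15.5 mm; Height h = 10 mm
Formula: A = (a + b) * h / 2
a + b = 5 + 15.5 = 20.5
A = 20.5 * 10 / 2
A = 205 / 2
A = 102.5
102.5 mm^2


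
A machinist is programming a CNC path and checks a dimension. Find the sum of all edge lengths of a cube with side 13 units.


Shape: cube
Side s = 13 units
A cube has 12 edges, all equal.
Formula: total edge length = 12 * s
Total = 12 * 13
Total = 156
156 units


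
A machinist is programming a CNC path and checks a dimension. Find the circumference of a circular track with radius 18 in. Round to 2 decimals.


Shape: circle
Radius r = 18 in
Formula: C = 2 * pi * r
C = 2 * pi * 18
C = 36 * pi
C = 113.1
113.1 in


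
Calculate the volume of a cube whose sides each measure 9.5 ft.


Shape: cube
Side s = 9.5 ft
Formula: V = s^3
V = 9.5 * 9.5 * 9.5
V = 90.25 * 9.5
V = 857.375
857.375 ft^3


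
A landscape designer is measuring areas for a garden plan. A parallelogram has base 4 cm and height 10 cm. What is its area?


Shape: parallelogram
Base b = 4 cm, Height h = 10 cm
Formula: A = b * h
A = 4 * 10
A = 40
40 cm^2


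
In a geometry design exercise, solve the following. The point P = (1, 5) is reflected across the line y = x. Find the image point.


Transformation: reflection
Original point: (1, 5)
Rule for reflection over y = x: (x, y) -> (y, x)
Apply: (1, 5) -> (5, 1)
(5, 1)


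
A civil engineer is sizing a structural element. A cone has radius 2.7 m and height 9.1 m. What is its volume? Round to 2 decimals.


Shape: cone
Radius r = 2.7 m, Height h = 9.1 m
Formula: V = (1/3) * pi * r^2 * h
r^2 = 7.29
pi * r^2 * h = pi * 7.29 * 9.1 = 66.339 * pi
V = 66.339 * pi / 3
V = 69.47
69.47 m^3


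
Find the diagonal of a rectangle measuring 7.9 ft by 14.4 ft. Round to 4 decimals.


Shape: rectangle (diagonal via Pythagoras)
Sides: 7.9 ft and 14.4 ft
Formula: d = sqrt(l^2 + w^2)
l^2 = 62.41, w^2 = 207.36
l^2 + w^2 = 269.77
d = sqrt(269.77)
d = 16.4247
16.4247 ft


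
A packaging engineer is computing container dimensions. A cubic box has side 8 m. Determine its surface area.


Shape: cube
Side s = 8 m
A cube has 6 square faces.
Formula: SA = 6 * s^2
s^2 = 64
SA = 6 * 64
SA = 384
384 m^2


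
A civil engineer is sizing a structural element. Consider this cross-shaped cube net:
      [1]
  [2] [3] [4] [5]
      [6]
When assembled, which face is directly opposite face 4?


Net: cross layout. Take square 3 as the base (bottom).
Fold the four squares in the horizontal row up around 3: 2 -> left, 4 -> right, 5 wraps to the top.
Fold 1 and 6 up from 3: 1 -> back, 6 -> front.
Opposite pairs are therefore: (1, 6), (2, 4), (3, 5).
Face 4 is opposite face 2.
face 2


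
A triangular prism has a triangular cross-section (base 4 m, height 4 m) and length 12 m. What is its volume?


Shape: triangular prism
Triangle base = 4 m, triangle height = 4 m, prism length L = 12 m
Formula: V = (1/2 * b * h_tri) * L
Cross-section area = 0.5 * 4 * 4 = 8
V = 8 * 12
V = 96
96 m^3


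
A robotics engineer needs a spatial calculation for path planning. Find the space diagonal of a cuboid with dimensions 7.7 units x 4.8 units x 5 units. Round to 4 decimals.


Shape: rectangular box (space diagonal)
l = 7.7 units, w = 4.8 units, h = 5 units
Visualize: the diagonal of the base, then a right triangle with that diagonal and the height.
Formula: d = sqrt(l^2 + w^2 + h^2)
l^2 + w^2 + h^2 = 59.29 + 23.04 + 25 = 107.33
d = sqrt(107.33)
d = 10.36
10.36 units


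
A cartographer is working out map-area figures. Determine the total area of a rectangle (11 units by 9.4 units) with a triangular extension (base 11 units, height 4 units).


Composite shape: rectangle + triangle
Rectangle area = 11 * 9.4 = 103.4
Triangle area = 0.5 * 11 * 4 = 22
Total = 103.4 + 22
Total = 125.4
125.4 units^2


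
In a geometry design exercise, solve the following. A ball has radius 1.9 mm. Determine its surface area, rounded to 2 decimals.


Shape: sphere
Radius r = 1.9 mm
Formula: SA = 4 * pi * r^2
r^2 = 3.61
SA = 4 * pi * 3.61
SA = 14.44 * pi
SA = 45.36
45.36 mm^2


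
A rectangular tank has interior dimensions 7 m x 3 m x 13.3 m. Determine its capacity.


Shape: rectangular prism
l = 7 m, w = 3 m, h = 13.3 m
Formula: V = l * w * h
V = 7 * 3 * 13.3
V = 21 * 13.3
V = 279.3
279.3 m^3


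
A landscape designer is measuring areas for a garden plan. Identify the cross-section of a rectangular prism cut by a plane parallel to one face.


Solid: rectangular prism
Cutting plane: parallel to one face
Visualize the intersection of the plane with the solid's surface.
The boundary of the cut region is a rectangle.
rectangle


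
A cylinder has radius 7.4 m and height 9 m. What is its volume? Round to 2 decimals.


Shape: cylinder
Radius r = 7.4 m, Height h = 9 m
Formula: V = pi * r^2 * h
r^2 = 54.76
V = pi * 54.76 * 9
V = 492.84 * pi
V = 1548.3
1548.3 m^3


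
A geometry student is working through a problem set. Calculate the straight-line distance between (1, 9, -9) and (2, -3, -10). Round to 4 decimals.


3D distance between two points
P1 = (1, 9, -9), P2 = (2, -3, -10)
Formula: d = sqrt((x2-x1)^2 + (y2-y1)^2 + (z2-z1)^2)
dx = 2 - 1 = 1
dy = -3 - 9 = -12
dz = -10 - -9 = -1
dx^2 + dy^2 + dz^2 = 1 + 144 + 1 = 146
d = sqrt(146)
d = 12.083
12.083 units


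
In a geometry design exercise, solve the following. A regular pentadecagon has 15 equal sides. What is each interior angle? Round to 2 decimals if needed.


Shape: regular pentadecagon (15 sides)
Formula: interior angle = (n - 2) * 180 / n
(n - 2) = 13
(n - 2) * 180 = 2340
angle = 2340 / 15
angle = 156
156 degrees


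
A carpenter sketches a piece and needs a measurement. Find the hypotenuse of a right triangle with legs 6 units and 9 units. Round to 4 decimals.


Shape: right triangle
Legs a = 6 units, b = 9 units
Formula: c = sqrt(a^2 + b^2)
a^2 = 36, b^2 = 81
a^2 + b^2 = 117
c = sqrt(117)
c = 10.8167
10.8167 units


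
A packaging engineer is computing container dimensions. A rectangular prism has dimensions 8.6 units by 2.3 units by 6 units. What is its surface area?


Shape: rectangular prism
l = 8.6 units, w = 2.3 units, h = 6 units
Formula: SA = 2(lw + lh + wh)
lw = 19.78, lh = 51.6, wh = 13.8
lw + lh + wh = 85.18
SA = 2 * 85.18
SA = 170.36
170.36 units^2


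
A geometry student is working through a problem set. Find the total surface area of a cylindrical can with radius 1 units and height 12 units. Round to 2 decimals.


Shape: closed cylinder
Radius r = 1 units, Height h = 12 units
Formula: SA = 2*pi*r^2 + 2*pi*r*h = 2*pi*r*(r + h)
r + h = 13
2 * r * (r + h) = 2 * 1 * 13 = 26
SA = 26 * pi
SA = 81.68
81.68 units^2


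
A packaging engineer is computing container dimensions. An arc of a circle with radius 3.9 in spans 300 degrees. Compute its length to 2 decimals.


Shape: circular arc
Radius r = 3.9 in, Angle = 300 degrees
Formula: L = (angle/360) * 2 * pi * r
2 * pi * r = 7.8 * pi
L = (300/360) * 7.8 * pi
L = 6.5 * pi
L = 20.42
20.42 in


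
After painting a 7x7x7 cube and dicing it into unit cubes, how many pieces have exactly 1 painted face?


Large cube: 7 x 7 x 7, cut into unit cubes.
n = 7, so n - 2 = 5
Cubes with 1 painted face lie in the interior of each face.
A cube has 6 faces; each contributes (n - 2)^2 = 25 such cubes.
Count = 6 * 25 = 150
150 unit cubes


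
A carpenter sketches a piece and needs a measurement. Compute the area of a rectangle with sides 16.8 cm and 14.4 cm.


Shape: rectangle
Length l = 16.8 cm, Width w = 14.4 cm
Formula: A = l * w
A = 16.8 * 14.4
A = 241.92
241.92 cm^2


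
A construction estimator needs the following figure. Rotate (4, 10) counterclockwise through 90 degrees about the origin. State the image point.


Transformation: rotation about the origin
Original point: (4, 10)
Rule for 90 deg counterclockwise: (x, y) -> (-y, x)
Apply: (4, 10) -> (-10, 4)
(-10, 4)


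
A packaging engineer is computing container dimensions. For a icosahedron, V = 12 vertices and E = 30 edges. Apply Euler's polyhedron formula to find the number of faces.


Polyhedron: icosahedron
Euler's formula for convex polyhedra: V - E + F = 2
Given: V = 12 vertices and E = 30 edges
Solve for F:
F = 2 + E - V = 2 + 30 - 12 = 20
20 faces


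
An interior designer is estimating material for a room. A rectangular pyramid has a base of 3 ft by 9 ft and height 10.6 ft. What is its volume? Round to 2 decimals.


Shape: rectangular pyramid
Base: 3 ft x 9 ft, Height h = 10.6 ft
Formula: V = (1/3) * base_area * h
base_area = 3 * 9 = 27
base_area * h = 27 * 10.6 = 286.2
V = 286.2 / 3
V = 95.4
95.4 ft^3


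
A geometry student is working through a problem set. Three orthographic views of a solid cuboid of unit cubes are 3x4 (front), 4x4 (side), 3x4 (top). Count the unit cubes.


Orthographic views of a solid rectangular block:
Front view 3 x 4 -> length = 3, height = 4
Side view 4 x 4 -> width = 4, height = 4 (consistent)
Top view 3 x 4 -> confirms length = 3, width = 4
The block is 3 x 4 x 4.
Total unit cubes = 3 * 4 * 4 = 48
48 unit cubes


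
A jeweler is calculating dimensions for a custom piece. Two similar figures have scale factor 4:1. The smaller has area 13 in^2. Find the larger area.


Linear scale factor k = 4
Original area = 13 in^2
Rule: under a linear scaling by k, areas scale by k^2.
k^2 = 4^2 = 16
New area = 13 * 16
New area = 208
208 in^2


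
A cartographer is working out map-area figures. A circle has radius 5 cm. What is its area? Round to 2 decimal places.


Shape: circle
Radius r = 5 cm
Formula: A = pi * r^2
r^2 = 5^2 = 25
A = pi * 25
A = 78.54
78.54 cm^2


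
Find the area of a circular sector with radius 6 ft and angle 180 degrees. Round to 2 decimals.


Shape: circular sector
Radius r = 6 ft, Angle = 180 degrees
Formula: A = (angle/360) * pi * r^2
r^2 = 36
Fraction of circle = 180/360
A = (180/360) * pi * 36
A = 18 * pi
A = 56.55
56.55 ft^2


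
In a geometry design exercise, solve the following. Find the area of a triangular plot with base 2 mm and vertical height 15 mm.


Shape: triangle
Base b = 2 mm, Height h = 15 mm
Formula: A = (1/2) * b * h
A = 0.5 * 2 * 15
A = 0.5 * 30
A = 15
15 mm^2


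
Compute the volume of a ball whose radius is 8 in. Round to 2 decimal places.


Shape: sphere
Radius r = 8 in
Formula: V = (4/3) * pi * r^3
r^3 = 512
(4/3) * 512 = 682.666667
V = 682.666667 * pi
V = 2144.66
2144.66 in^3


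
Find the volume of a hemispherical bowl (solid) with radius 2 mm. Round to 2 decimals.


Shape: hemisphere (half of a sphere)
Radius r = 2 mm
Formula: V = (1/2) * (4/3) * pi * r^3 = (2/3) * pi * r^3
r^3 = 8
(2/3) * 8 = 5.333333
V = 5.333333 * pi
V = 16.76
16.76 mm^3


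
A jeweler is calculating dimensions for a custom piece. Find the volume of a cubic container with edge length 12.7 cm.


Shape: cube
Side s = 12.7 cm
Formula: V = s^3
V = 12.7 * 12.7 * 12.7
V = 161.29 * 12.7
V = 2048.383
2048.383 cm^3


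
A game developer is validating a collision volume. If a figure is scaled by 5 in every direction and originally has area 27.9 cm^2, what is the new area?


Linear scale factor k = 5
Original area = 27.9 cm^2
Rule: under a linear scaling by k, areas scale by k^2.
k^2 = 5^2 = 25
New area = 27.9 * 25
New area = 697.5
697.5 cm^2


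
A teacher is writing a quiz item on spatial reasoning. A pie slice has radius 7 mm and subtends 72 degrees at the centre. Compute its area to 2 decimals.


Shape: circular sector
Radius r = 7 mm, Angle = 72 degrees
Formula: A = (angle/360) * pi * r^2
r^2 = 49
Fraction of circle = 72/360
A = (72/360) * pi * 49
A = 9.8 * pi
A = 30.79
30.79 mm^2


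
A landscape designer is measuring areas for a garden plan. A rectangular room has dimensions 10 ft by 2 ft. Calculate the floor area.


Shape: rectangle
Length l = 10 ft, Width w = 2 ft
Formula: A = l * w
A = 10 * 2
A = 20
20 ft^2


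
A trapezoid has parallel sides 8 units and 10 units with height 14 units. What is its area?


Shape: trapezoid
Parallel sides a = 8 units, b = 10 units; Height h = 14 units
Formula: A = (a + b) * h / 2
a + b = 8 + 10 = 18
A = 18 * 14 / 2
A = 252 / 2
A = 126
126 units^2


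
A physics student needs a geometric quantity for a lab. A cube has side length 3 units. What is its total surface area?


Shape: cube
Side s = 3 units
A cube has 6 square faces.
Formula: SA = 6 * s^2
s^2 = 9
SA = 6 * 9
SA = 54
54 units^2


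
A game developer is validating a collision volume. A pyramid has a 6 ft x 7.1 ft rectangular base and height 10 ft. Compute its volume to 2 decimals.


Shape: rectangular pyramid
Base: 6 ft x 7.1 ft, Height h = 10 ft
Formula: V = (1/3) * base_area * h
base_area = 6 * 7.1 = 42.6
base_area * h = 42.6 * 10 = 426
V = 426 / 3
V = 142
142 ft^3


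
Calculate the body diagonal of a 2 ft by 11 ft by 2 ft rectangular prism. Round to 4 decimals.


Shape: rectangular box (space diagonal)
l = 2 ft, w = 11 ft, h = 2 ft
Visualize: the diagonal of the base, then a right triangle with that diagonal and the height.
Formula: d = sqrt(l^2 + w^2 + h^2)
l^2 + w^2 + h^2 = 4 + 121 + 4 = 129
d = sqrt(129)
d = 11.3578
11.3578 ft


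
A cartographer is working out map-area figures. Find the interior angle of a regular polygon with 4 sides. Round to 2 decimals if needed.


Shape: regular square (4 sides)
Formula: interior angle = (n - 2) * 180 / n
(n - 2) = 2
(n - 2) * 180 = 360
angle = 360 / 4
angle = 90
90 degrees
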